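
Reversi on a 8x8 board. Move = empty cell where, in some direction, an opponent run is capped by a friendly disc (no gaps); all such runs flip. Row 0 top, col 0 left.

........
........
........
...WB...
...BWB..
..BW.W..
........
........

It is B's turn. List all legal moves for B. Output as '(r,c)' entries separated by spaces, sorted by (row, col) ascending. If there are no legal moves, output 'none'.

Answer: (2,3) (3,2) (5,4) (6,3) (6,5)

Derivation:
(2,2): no bracket -> illegal
(2,3): flips 1 -> legal
(2,4): no bracket -> illegal
(3,2): flips 1 -> legal
(3,5): no bracket -> illegal
(4,2): no bracket -> illegal
(4,6): no bracket -> illegal
(5,4): flips 2 -> legal
(5,6): no bracket -> illegal
(6,2): no bracket -> illegal
(6,3): flips 1 -> legal
(6,4): no bracket -> illegal
(6,5): flips 1 -> legal
(6,6): no bracket -> illegal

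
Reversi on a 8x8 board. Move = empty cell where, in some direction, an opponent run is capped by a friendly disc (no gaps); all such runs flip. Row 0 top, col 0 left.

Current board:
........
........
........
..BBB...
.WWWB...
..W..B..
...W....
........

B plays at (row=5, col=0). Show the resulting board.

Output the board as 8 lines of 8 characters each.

Place B at (5,0); scan 8 dirs for brackets.
Dir NW: edge -> no flip
Dir N: first cell '.' (not opp) -> no flip
Dir NE: opp run (4,1) capped by B -> flip
Dir W: edge -> no flip
Dir E: first cell '.' (not opp) -> no flip
Dir SW: edge -> no flip
Dir S: first cell '.' (not opp) -> no flip
Dir SE: first cell '.' (not opp) -> no flip
All flips: (4,1)

Answer: ........
........
........
..BBB...
.BWWB...
B.W..B..
...W....
........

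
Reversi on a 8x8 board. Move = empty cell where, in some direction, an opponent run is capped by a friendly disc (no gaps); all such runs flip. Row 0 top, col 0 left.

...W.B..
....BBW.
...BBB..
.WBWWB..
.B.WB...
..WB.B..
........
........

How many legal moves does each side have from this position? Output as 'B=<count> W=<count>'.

-- B to move --
(0,2): no bracket -> illegal
(0,4): no bracket -> illegal
(0,6): no bracket -> illegal
(0,7): flips 1 -> legal
(1,2): no bracket -> illegal
(1,3): no bracket -> illegal
(1,7): flips 1 -> legal
(2,0): no bracket -> illegal
(2,1): flips 1 -> legal
(2,2): flips 1 -> legal
(2,6): no bracket -> illegal
(2,7): flips 1 -> legal
(3,0): flips 1 -> legal
(4,0): no bracket -> illegal
(4,2): flips 2 -> legal
(4,5): flips 1 -> legal
(5,1): flips 1 -> legal
(5,4): flips 1 -> legal
(6,1): flips 3 -> legal
(6,2): no bracket -> illegal
(6,3): flips 1 -> legal
B mobility = 12
-- W to move --
(0,4): flips 2 -> legal
(0,6): flips 2 -> legal
(1,2): flips 1 -> legal
(1,3): flips 3 -> legal
(2,1): flips 1 -> legal
(2,2): no bracket -> illegal
(2,6): no bracket -> illegal
(3,0): flips 1 -> legal
(3,6): flips 3 -> legal
(4,0): no bracket -> illegal
(4,2): no bracket -> illegal
(4,5): flips 1 -> legal
(4,6): no bracket -> illegal
(5,0): no bracket -> illegal
(5,1): flips 1 -> legal
(5,4): flips 2 -> legal
(5,6): no bracket -> illegal
(6,2): no bracket -> illegal
(6,3): flips 1 -> legal
(6,4): no bracket -> illegal
(6,5): no bracket -> illegal
(6,6): flips 2 -> legal
W mobility = 12

Answer: B=12 W=12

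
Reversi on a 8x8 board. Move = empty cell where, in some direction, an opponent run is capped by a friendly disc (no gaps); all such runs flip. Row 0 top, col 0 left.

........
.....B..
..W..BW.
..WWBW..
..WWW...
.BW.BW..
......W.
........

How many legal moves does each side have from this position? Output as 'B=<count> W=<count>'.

Answer: B=10 W=9

Derivation:
-- B to move --
(1,1): no bracket -> illegal
(1,2): no bracket -> illegal
(1,3): no bracket -> illegal
(1,6): no bracket -> illegal
(1,7): no bracket -> illegal
(2,1): flips 2 -> legal
(2,3): no bracket -> illegal
(2,4): flips 2 -> legal
(2,7): flips 1 -> legal
(3,1): flips 2 -> legal
(3,6): flips 1 -> legal
(3,7): flips 1 -> legal
(4,1): no bracket -> illegal
(4,5): flips 1 -> legal
(4,6): no bracket -> illegal
(5,3): flips 1 -> legal
(5,6): flips 1 -> legal
(5,7): no bracket -> illegal
(6,1): flips 2 -> legal
(6,2): no bracket -> illegal
(6,3): no bracket -> illegal
(6,4): no bracket -> illegal
(6,5): no bracket -> illegal
(6,7): no bracket -> illegal
(7,5): no bracket -> illegal
(7,6): no bracket -> illegal
(7,7): no bracket -> illegal
B mobility = 10
-- W to move --
(0,4): flips 1 -> legal
(0,5): flips 2 -> legal
(0,6): no bracket -> illegal
(1,4): no bracket -> illegal
(1,6): flips 2 -> legal
(2,3): no bracket -> illegal
(2,4): flips 2 -> legal
(3,6): no bracket -> illegal
(4,0): no bracket -> illegal
(4,1): no bracket -> illegal
(4,5): no bracket -> illegal
(5,0): flips 1 -> legal
(5,3): flips 1 -> legal
(6,0): flips 1 -> legal
(6,1): no bracket -> illegal
(6,2): no bracket -> illegal
(6,3): no bracket -> illegal
(6,4): flips 1 -> legal
(6,5): flips 1 -> legal
W mobility = 9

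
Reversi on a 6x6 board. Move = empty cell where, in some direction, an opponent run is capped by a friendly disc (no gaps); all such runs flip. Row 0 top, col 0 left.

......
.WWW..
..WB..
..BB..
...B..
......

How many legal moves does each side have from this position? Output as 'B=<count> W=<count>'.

-- B to move --
(0,0): flips 2 -> legal
(0,1): flips 1 -> legal
(0,2): flips 2 -> legal
(0,3): flips 1 -> legal
(0,4): no bracket -> illegal
(1,0): no bracket -> illegal
(1,4): no bracket -> illegal
(2,0): no bracket -> illegal
(2,1): flips 1 -> legal
(2,4): no bracket -> illegal
(3,1): no bracket -> illegal
B mobility = 5
-- W to move --
(1,4): no bracket -> illegal
(2,1): no bracket -> illegal
(2,4): flips 1 -> legal
(3,1): no bracket -> illegal
(3,4): flips 1 -> legal
(4,1): no bracket -> illegal
(4,2): flips 1 -> legal
(4,4): flips 1 -> legal
(5,2): no bracket -> illegal
(5,3): flips 3 -> legal
(5,4): no bracket -> illegal
W mobility = 5

Answer: B=5 W=5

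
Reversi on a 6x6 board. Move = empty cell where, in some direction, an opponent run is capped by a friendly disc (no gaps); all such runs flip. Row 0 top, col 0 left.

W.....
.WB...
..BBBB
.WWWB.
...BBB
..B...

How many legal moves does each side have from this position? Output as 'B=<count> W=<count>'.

-- B to move --
(0,1): no bracket -> illegal
(0,2): no bracket -> illegal
(1,0): flips 1 -> legal
(2,0): no bracket -> illegal
(2,1): flips 1 -> legal
(3,0): flips 3 -> legal
(4,0): flips 1 -> legal
(4,1): flips 1 -> legal
(4,2): flips 2 -> legal
B mobility = 6
-- W to move --
(0,1): no bracket -> illegal
(0,2): flips 2 -> legal
(0,3): no bracket -> illegal
(1,3): flips 3 -> legal
(1,4): flips 1 -> legal
(1,5): flips 1 -> legal
(2,1): no bracket -> illegal
(3,5): flips 1 -> legal
(4,1): no bracket -> illegal
(4,2): no bracket -> illegal
(5,1): no bracket -> illegal
(5,3): flips 1 -> legal
(5,4): flips 1 -> legal
(5,5): flips 1 -> legal
W mobility = 8

Answer: B=6 W=8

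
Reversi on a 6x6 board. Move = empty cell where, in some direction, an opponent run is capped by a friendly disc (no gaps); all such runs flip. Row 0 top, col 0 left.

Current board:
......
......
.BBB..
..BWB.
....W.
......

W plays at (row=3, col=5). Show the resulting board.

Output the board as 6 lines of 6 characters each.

Answer: ......
......
.BBB..
..BWWW
....W.
......

Derivation:
Place W at (3,5); scan 8 dirs for brackets.
Dir NW: first cell '.' (not opp) -> no flip
Dir N: first cell '.' (not opp) -> no flip
Dir NE: edge -> no flip
Dir W: opp run (3,4) capped by W -> flip
Dir E: edge -> no flip
Dir SW: first cell 'W' (not opp) -> no flip
Dir S: first cell '.' (not opp) -> no flip
Dir SE: edge -> no flip
All flips: (3,4)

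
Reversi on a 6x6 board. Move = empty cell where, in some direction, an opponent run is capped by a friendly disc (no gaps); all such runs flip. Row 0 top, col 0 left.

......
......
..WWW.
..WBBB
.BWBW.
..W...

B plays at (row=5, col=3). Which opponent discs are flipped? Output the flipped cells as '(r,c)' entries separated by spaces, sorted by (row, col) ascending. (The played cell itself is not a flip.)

Answer: (4,4)

Derivation:
Dir NW: opp run (4,2), next='.' -> no flip
Dir N: first cell 'B' (not opp) -> no flip
Dir NE: opp run (4,4) capped by B -> flip
Dir W: opp run (5,2), next='.' -> no flip
Dir E: first cell '.' (not opp) -> no flip
Dir SW: edge -> no flip
Dir S: edge -> no flip
Dir SE: edge -> no flip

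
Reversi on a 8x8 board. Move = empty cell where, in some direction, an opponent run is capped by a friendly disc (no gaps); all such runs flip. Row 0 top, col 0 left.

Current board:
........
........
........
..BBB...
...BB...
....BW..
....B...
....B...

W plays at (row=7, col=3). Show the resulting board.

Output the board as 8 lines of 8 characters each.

Place W at (7,3); scan 8 dirs for brackets.
Dir NW: first cell '.' (not opp) -> no flip
Dir N: first cell '.' (not opp) -> no flip
Dir NE: opp run (6,4) capped by W -> flip
Dir W: first cell '.' (not opp) -> no flip
Dir E: opp run (7,4), next='.' -> no flip
Dir SW: edge -> no flip
Dir S: edge -> no flip
Dir SE: edge -> no flip
All flips: (6,4)

Answer: ........
........
........
..BBB...
...BB...
....BW..
....W...
...WB...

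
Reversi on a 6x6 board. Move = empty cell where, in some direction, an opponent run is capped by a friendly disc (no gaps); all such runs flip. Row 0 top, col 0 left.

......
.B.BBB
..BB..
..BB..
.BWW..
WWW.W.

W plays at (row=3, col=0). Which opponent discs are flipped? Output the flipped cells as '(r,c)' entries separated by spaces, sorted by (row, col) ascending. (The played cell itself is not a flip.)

Dir NW: edge -> no flip
Dir N: first cell '.' (not opp) -> no flip
Dir NE: first cell '.' (not opp) -> no flip
Dir W: edge -> no flip
Dir E: first cell '.' (not opp) -> no flip
Dir SW: edge -> no flip
Dir S: first cell '.' (not opp) -> no flip
Dir SE: opp run (4,1) capped by W -> flip

Answer: (4,1)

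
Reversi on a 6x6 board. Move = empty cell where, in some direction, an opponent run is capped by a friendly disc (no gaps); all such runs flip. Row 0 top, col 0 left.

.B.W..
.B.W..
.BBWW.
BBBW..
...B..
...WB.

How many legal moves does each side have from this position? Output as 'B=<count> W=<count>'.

Answer: B=6 W=5

Derivation:
-- B to move --
(0,2): no bracket -> illegal
(0,4): flips 1 -> legal
(1,2): no bracket -> illegal
(1,4): flips 1 -> legal
(1,5): no bracket -> illegal
(2,5): flips 2 -> legal
(3,4): flips 1 -> legal
(3,5): no bracket -> illegal
(4,2): no bracket -> illegal
(4,4): flips 1 -> legal
(5,2): flips 1 -> legal
B mobility = 6
-- W to move --
(0,0): flips 2 -> legal
(0,2): no bracket -> illegal
(1,0): no bracket -> illegal
(1,2): no bracket -> illegal
(2,0): flips 2 -> legal
(3,4): no bracket -> illegal
(4,0): flips 2 -> legal
(4,1): flips 1 -> legal
(4,2): no bracket -> illegal
(4,4): no bracket -> illegal
(4,5): no bracket -> illegal
(5,2): no bracket -> illegal
(5,5): flips 1 -> legal
W mobility = 5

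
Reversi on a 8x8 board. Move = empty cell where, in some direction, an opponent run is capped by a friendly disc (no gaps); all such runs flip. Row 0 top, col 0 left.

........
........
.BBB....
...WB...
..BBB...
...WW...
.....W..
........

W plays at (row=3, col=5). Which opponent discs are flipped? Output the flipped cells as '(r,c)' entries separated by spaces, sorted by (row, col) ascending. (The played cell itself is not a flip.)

Dir NW: first cell '.' (not opp) -> no flip
Dir N: first cell '.' (not opp) -> no flip
Dir NE: first cell '.' (not opp) -> no flip
Dir W: opp run (3,4) capped by W -> flip
Dir E: first cell '.' (not opp) -> no flip
Dir SW: opp run (4,4) capped by W -> flip
Dir S: first cell '.' (not opp) -> no flip
Dir SE: first cell '.' (not opp) -> no flip

Answer: (3,4) (4,4)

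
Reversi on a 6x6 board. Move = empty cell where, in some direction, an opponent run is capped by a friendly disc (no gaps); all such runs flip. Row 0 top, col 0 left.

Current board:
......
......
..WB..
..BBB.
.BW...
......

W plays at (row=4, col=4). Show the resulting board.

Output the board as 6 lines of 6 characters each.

Place W at (4,4); scan 8 dirs for brackets.
Dir NW: opp run (3,3) capped by W -> flip
Dir N: opp run (3,4), next='.' -> no flip
Dir NE: first cell '.' (not opp) -> no flip
Dir W: first cell '.' (not opp) -> no flip
Dir E: first cell '.' (not opp) -> no flip
Dir SW: first cell '.' (not opp) -> no flip
Dir S: first cell '.' (not opp) -> no flip
Dir SE: first cell '.' (not opp) -> no flip
All flips: (3,3)

Answer: ......
......
..WB..
..BWB.
.BW.W.
......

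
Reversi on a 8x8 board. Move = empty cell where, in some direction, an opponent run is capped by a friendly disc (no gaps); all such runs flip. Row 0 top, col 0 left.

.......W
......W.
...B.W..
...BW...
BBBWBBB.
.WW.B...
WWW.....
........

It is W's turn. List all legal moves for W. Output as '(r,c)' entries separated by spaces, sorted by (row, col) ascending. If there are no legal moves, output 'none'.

Answer: (1,2) (1,3) (2,4) (3,0) (3,1) (3,2) (4,7) (5,6) (6,4) (6,5)

Derivation:
(1,2): flips 1 -> legal
(1,3): flips 2 -> legal
(1,4): no bracket -> illegal
(2,2): no bracket -> illegal
(2,4): flips 2 -> legal
(3,0): flips 1 -> legal
(3,1): flips 1 -> legal
(3,2): flips 2 -> legal
(3,5): no bracket -> illegal
(3,6): no bracket -> illegal
(3,7): no bracket -> illegal
(4,7): flips 3 -> legal
(5,0): no bracket -> illegal
(5,3): no bracket -> illegal
(5,5): no bracket -> illegal
(5,6): flips 1 -> legal
(5,7): no bracket -> illegal
(6,3): no bracket -> illegal
(6,4): flips 2 -> legal
(6,5): flips 1 -> legal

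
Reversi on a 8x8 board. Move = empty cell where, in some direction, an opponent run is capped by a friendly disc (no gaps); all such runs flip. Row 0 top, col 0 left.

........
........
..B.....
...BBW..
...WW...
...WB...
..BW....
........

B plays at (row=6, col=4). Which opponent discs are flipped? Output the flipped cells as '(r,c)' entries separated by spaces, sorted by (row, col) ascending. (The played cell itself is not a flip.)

Dir NW: opp run (5,3), next='.' -> no flip
Dir N: first cell 'B' (not opp) -> no flip
Dir NE: first cell '.' (not opp) -> no flip
Dir W: opp run (6,3) capped by B -> flip
Dir E: first cell '.' (not opp) -> no flip
Dir SW: first cell '.' (not opp) -> no flip
Dir S: first cell '.' (not opp) -> no flip
Dir SE: first cell '.' (not opp) -> no flip

Answer: (6,3)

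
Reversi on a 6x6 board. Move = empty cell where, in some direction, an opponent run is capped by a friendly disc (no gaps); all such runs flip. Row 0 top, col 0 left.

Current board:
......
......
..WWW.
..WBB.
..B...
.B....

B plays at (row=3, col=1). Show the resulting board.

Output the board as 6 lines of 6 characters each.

Place B at (3,1); scan 8 dirs for brackets.
Dir NW: first cell '.' (not opp) -> no flip
Dir N: first cell '.' (not opp) -> no flip
Dir NE: opp run (2,2), next='.' -> no flip
Dir W: first cell '.' (not opp) -> no flip
Dir E: opp run (3,2) capped by B -> flip
Dir SW: first cell '.' (not opp) -> no flip
Dir S: first cell '.' (not opp) -> no flip
Dir SE: first cell 'B' (not opp) -> no flip
All flips: (3,2)

Answer: ......
......
..WWW.
.BBBB.
..B...
.B....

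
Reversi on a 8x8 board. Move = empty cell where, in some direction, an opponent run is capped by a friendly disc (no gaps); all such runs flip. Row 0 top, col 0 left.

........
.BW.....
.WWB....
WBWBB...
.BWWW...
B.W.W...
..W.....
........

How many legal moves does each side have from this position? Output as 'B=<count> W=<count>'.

Answer: B=10 W=12

Derivation:
-- B to move --
(0,1): flips 1 -> legal
(0,2): no bracket -> illegal
(0,3): no bracket -> illegal
(1,0): no bracket -> illegal
(1,3): flips 2 -> legal
(2,0): flips 2 -> legal
(3,5): no bracket -> illegal
(4,0): no bracket -> illegal
(4,5): flips 3 -> legal
(5,1): flips 1 -> legal
(5,3): flips 2 -> legal
(5,5): flips 1 -> legal
(6,1): flips 2 -> legal
(6,3): flips 1 -> legal
(6,4): flips 2 -> legal
(6,5): no bracket -> illegal
(7,1): no bracket -> illegal
(7,2): no bracket -> illegal
(7,3): no bracket -> illegal
B mobility = 10
-- W to move --
(0,0): flips 1 -> legal
(0,1): flips 1 -> legal
(0,2): no bracket -> illegal
(1,0): flips 1 -> legal
(1,3): flips 2 -> legal
(1,4): flips 1 -> legal
(2,0): flips 1 -> legal
(2,4): flips 3 -> legal
(2,5): flips 1 -> legal
(3,5): flips 2 -> legal
(4,0): flips 2 -> legal
(4,5): flips 2 -> legal
(5,1): flips 2 -> legal
(6,0): no bracket -> illegal
(6,1): no bracket -> illegal
W mobility = 12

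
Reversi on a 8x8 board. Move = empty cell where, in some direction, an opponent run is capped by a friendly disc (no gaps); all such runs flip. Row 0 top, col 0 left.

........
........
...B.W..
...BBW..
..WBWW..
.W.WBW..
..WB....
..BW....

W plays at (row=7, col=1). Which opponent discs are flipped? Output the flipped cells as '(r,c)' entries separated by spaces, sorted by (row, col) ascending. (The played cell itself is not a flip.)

Dir NW: first cell '.' (not opp) -> no flip
Dir N: first cell '.' (not opp) -> no flip
Dir NE: first cell 'W' (not opp) -> no flip
Dir W: first cell '.' (not opp) -> no flip
Dir E: opp run (7,2) capped by W -> flip
Dir SW: edge -> no flip
Dir S: edge -> no flip
Dir SE: edge -> no flip

Answer: (7,2)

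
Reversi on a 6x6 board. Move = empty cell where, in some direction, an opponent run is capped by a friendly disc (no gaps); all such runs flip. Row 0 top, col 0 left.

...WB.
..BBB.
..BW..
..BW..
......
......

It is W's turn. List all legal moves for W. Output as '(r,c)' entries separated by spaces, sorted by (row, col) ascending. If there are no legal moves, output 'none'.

(0,1): flips 1 -> legal
(0,2): no bracket -> illegal
(0,5): flips 2 -> legal
(1,1): flips 1 -> legal
(1,5): no bracket -> illegal
(2,1): flips 2 -> legal
(2,4): no bracket -> illegal
(2,5): flips 1 -> legal
(3,1): flips 1 -> legal
(4,1): flips 1 -> legal
(4,2): no bracket -> illegal
(4,3): no bracket -> illegal

Answer: (0,1) (0,5) (1,1) (2,1) (2,5) (3,1) (4,1)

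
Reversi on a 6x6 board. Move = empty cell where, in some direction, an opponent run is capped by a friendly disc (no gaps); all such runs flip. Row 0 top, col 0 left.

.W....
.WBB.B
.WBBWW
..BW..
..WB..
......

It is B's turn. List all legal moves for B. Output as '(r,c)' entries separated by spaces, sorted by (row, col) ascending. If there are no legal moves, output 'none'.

Answer: (0,0) (1,0) (2,0) (3,0) (3,4) (3,5) (4,1) (4,4) (5,1) (5,2)

Derivation:
(0,0): flips 1 -> legal
(0,2): no bracket -> illegal
(1,0): flips 2 -> legal
(1,4): no bracket -> illegal
(2,0): flips 1 -> legal
(3,0): flips 1 -> legal
(3,1): no bracket -> illegal
(3,4): flips 1 -> legal
(3,5): flips 2 -> legal
(4,1): flips 1 -> legal
(4,4): flips 1 -> legal
(5,1): flips 3 -> legal
(5,2): flips 1 -> legal
(5,3): no bracket -> illegal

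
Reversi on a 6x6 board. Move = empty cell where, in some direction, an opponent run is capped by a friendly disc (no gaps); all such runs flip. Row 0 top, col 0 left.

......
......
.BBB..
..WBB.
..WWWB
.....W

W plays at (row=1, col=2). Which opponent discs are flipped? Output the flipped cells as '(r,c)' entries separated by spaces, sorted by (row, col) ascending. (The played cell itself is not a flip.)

Answer: (2,2)

Derivation:
Dir NW: first cell '.' (not opp) -> no flip
Dir N: first cell '.' (not opp) -> no flip
Dir NE: first cell '.' (not opp) -> no flip
Dir W: first cell '.' (not opp) -> no flip
Dir E: first cell '.' (not opp) -> no flip
Dir SW: opp run (2,1), next='.' -> no flip
Dir S: opp run (2,2) capped by W -> flip
Dir SE: opp run (2,3) (3,4) (4,5), next=edge -> no flip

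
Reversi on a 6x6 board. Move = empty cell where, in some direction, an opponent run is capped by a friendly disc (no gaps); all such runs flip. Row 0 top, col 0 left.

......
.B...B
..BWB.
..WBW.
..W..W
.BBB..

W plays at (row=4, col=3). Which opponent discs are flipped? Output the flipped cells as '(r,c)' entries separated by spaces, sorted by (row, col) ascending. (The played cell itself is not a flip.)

Dir NW: first cell 'W' (not opp) -> no flip
Dir N: opp run (3,3) capped by W -> flip
Dir NE: first cell 'W' (not opp) -> no flip
Dir W: first cell 'W' (not opp) -> no flip
Dir E: first cell '.' (not opp) -> no flip
Dir SW: opp run (5,2), next=edge -> no flip
Dir S: opp run (5,3), next=edge -> no flip
Dir SE: first cell '.' (not opp) -> no flip

Answer: (3,3)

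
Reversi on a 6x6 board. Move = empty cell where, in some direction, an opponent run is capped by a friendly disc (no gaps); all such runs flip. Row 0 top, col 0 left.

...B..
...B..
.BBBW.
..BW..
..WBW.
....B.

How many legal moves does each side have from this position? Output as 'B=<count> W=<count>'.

Answer: B=7 W=6

Derivation:
-- B to move --
(1,4): no bracket -> illegal
(1,5): no bracket -> illegal
(2,5): flips 1 -> legal
(3,1): no bracket -> illegal
(3,4): flips 2 -> legal
(3,5): flips 1 -> legal
(4,1): flips 1 -> legal
(4,5): flips 1 -> legal
(5,1): no bracket -> illegal
(5,2): flips 1 -> legal
(5,3): no bracket -> illegal
(5,5): flips 2 -> legal
B mobility = 7
-- W to move --
(0,2): flips 1 -> legal
(0,4): no bracket -> illegal
(1,0): no bracket -> illegal
(1,1): flips 1 -> legal
(1,2): flips 2 -> legal
(1,4): no bracket -> illegal
(2,0): flips 3 -> legal
(3,0): no bracket -> illegal
(3,1): flips 1 -> legal
(3,4): no bracket -> illegal
(4,1): no bracket -> illegal
(4,5): no bracket -> illegal
(5,2): no bracket -> illegal
(5,3): flips 1 -> legal
(5,5): no bracket -> illegal
W mobility = 6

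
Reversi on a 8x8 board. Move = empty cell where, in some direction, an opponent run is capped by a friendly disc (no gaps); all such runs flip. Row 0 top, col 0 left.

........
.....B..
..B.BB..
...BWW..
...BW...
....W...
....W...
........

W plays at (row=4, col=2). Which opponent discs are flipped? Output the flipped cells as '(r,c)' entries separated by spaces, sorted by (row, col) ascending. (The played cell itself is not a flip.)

Answer: (4,3)

Derivation:
Dir NW: first cell '.' (not opp) -> no flip
Dir N: first cell '.' (not opp) -> no flip
Dir NE: opp run (3,3) (2,4) (1,5), next='.' -> no flip
Dir W: first cell '.' (not opp) -> no flip
Dir E: opp run (4,3) capped by W -> flip
Dir SW: first cell '.' (not opp) -> no flip
Dir S: first cell '.' (not opp) -> no flip
Dir SE: first cell '.' (not opp) -> no flip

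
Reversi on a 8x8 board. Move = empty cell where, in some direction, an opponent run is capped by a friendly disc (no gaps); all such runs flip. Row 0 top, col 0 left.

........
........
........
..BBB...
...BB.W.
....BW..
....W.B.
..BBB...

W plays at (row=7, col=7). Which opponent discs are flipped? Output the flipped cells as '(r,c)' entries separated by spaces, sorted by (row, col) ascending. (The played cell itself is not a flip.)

Answer: (6,6)

Derivation:
Dir NW: opp run (6,6) capped by W -> flip
Dir N: first cell '.' (not opp) -> no flip
Dir NE: edge -> no flip
Dir W: first cell '.' (not opp) -> no flip
Dir E: edge -> no flip
Dir SW: edge -> no flip
Dir S: edge -> no flip
Dir SE: edge -> no flip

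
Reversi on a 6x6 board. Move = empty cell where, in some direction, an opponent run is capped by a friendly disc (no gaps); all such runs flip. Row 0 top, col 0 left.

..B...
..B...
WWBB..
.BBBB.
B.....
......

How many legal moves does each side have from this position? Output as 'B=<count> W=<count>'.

-- B to move --
(1,0): flips 1 -> legal
(1,1): flips 1 -> legal
(3,0): flips 1 -> legal
B mobility = 3
-- W to move --
(0,1): no bracket -> illegal
(0,3): flips 1 -> legal
(1,1): no bracket -> illegal
(1,3): no bracket -> illegal
(1,4): no bracket -> illegal
(2,4): flips 2 -> legal
(2,5): no bracket -> illegal
(3,0): no bracket -> illegal
(3,5): no bracket -> illegal
(4,1): flips 1 -> legal
(4,2): flips 1 -> legal
(4,3): flips 1 -> legal
(4,4): no bracket -> illegal
(4,5): no bracket -> illegal
(5,0): no bracket -> illegal
(5,1): no bracket -> illegal
W mobility = 5

Answer: B=3 W=5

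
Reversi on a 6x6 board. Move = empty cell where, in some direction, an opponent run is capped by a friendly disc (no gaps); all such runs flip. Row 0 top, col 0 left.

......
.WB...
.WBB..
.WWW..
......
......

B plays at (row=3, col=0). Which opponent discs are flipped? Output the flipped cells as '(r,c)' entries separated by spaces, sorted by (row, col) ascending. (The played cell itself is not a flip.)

Answer: (2,1)

Derivation:
Dir NW: edge -> no flip
Dir N: first cell '.' (not opp) -> no flip
Dir NE: opp run (2,1) capped by B -> flip
Dir W: edge -> no flip
Dir E: opp run (3,1) (3,2) (3,3), next='.' -> no flip
Dir SW: edge -> no flip
Dir S: first cell '.' (not opp) -> no flip
Dir SE: first cell '.' (not opp) -> no flip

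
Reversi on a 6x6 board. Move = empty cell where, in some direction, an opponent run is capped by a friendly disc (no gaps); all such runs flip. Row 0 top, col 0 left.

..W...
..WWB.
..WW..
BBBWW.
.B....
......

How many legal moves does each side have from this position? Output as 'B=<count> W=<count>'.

Answer: B=3 W=5

Derivation:
-- B to move --
(0,1): no bracket -> illegal
(0,3): no bracket -> illegal
(0,4): flips 2 -> legal
(1,1): flips 2 -> legal
(2,1): no bracket -> illegal
(2,4): no bracket -> illegal
(2,5): no bracket -> illegal
(3,5): flips 2 -> legal
(4,2): no bracket -> illegal
(4,3): no bracket -> illegal
(4,4): no bracket -> illegal
(4,5): no bracket -> illegal
B mobility = 3
-- W to move --
(0,3): no bracket -> illegal
(0,4): no bracket -> illegal
(0,5): flips 1 -> legal
(1,5): flips 1 -> legal
(2,0): no bracket -> illegal
(2,1): no bracket -> illegal
(2,4): no bracket -> illegal
(2,5): no bracket -> illegal
(4,0): flips 1 -> legal
(4,2): flips 1 -> legal
(4,3): no bracket -> illegal
(5,0): flips 2 -> legal
(5,1): no bracket -> illegal
(5,2): no bracket -> illegal
W mobility = 5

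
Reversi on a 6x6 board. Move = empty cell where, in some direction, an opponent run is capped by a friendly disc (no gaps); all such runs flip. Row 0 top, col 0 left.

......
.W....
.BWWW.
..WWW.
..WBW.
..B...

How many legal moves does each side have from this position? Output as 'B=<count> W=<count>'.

-- B to move --
(0,0): no bracket -> illegal
(0,1): flips 1 -> legal
(0,2): no bracket -> illegal
(1,0): no bracket -> illegal
(1,2): flips 3 -> legal
(1,3): flips 2 -> legal
(1,4): no bracket -> illegal
(1,5): no bracket -> illegal
(2,0): no bracket -> illegal
(2,5): flips 4 -> legal
(3,1): no bracket -> illegal
(3,5): no bracket -> illegal
(4,1): flips 1 -> legal
(4,5): flips 1 -> legal
(5,1): no bracket -> illegal
(5,3): no bracket -> illegal
(5,4): no bracket -> illegal
(5,5): no bracket -> illegal
B mobility = 6
-- W to move --
(1,0): flips 1 -> legal
(1,2): no bracket -> illegal
(2,0): flips 1 -> legal
(3,0): no bracket -> illegal
(3,1): flips 1 -> legal
(4,1): no bracket -> illegal
(5,1): no bracket -> illegal
(5,3): flips 1 -> legal
(5,4): flips 1 -> legal
W mobility = 5

Answer: B=6 W=5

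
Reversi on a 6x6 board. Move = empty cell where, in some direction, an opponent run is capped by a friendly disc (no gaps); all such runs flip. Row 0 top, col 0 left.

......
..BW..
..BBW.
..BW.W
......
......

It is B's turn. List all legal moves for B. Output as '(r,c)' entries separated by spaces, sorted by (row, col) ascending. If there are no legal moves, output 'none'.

Answer: (0,3) (0,4) (1,4) (2,5) (3,4) (4,3) (4,4)

Derivation:
(0,2): no bracket -> illegal
(0,3): flips 1 -> legal
(0,4): flips 1 -> legal
(1,4): flips 1 -> legal
(1,5): no bracket -> illegal
(2,5): flips 1 -> legal
(3,4): flips 1 -> legal
(4,2): no bracket -> illegal
(4,3): flips 1 -> legal
(4,4): flips 1 -> legal
(4,5): no bracket -> illegal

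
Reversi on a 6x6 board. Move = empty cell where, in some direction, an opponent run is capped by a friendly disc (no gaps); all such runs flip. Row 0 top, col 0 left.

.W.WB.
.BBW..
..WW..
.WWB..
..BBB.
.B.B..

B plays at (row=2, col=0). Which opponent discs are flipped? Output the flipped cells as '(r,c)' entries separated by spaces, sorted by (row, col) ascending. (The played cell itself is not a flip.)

Answer: (3,1)

Derivation:
Dir NW: edge -> no flip
Dir N: first cell '.' (not opp) -> no flip
Dir NE: first cell 'B' (not opp) -> no flip
Dir W: edge -> no flip
Dir E: first cell '.' (not opp) -> no flip
Dir SW: edge -> no flip
Dir S: first cell '.' (not opp) -> no flip
Dir SE: opp run (3,1) capped by B -> flip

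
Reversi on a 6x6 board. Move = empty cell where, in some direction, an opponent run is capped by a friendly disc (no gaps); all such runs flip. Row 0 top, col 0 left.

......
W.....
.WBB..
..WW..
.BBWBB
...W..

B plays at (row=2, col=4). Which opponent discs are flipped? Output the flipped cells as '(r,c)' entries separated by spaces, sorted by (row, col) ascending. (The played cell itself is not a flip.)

Answer: (3,3)

Derivation:
Dir NW: first cell '.' (not opp) -> no flip
Dir N: first cell '.' (not opp) -> no flip
Dir NE: first cell '.' (not opp) -> no flip
Dir W: first cell 'B' (not opp) -> no flip
Dir E: first cell '.' (not opp) -> no flip
Dir SW: opp run (3,3) capped by B -> flip
Dir S: first cell '.' (not opp) -> no flip
Dir SE: first cell '.' (not opp) -> no flip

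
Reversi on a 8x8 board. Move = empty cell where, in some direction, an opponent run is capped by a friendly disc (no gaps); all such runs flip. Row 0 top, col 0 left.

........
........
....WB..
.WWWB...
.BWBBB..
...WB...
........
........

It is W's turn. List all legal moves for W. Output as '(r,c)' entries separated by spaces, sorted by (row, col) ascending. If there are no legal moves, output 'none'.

Answer: (2,6) (3,5) (4,0) (4,6) (5,0) (5,1) (5,5) (6,4) (6,5)

Derivation:
(1,4): no bracket -> illegal
(1,5): no bracket -> illegal
(1,6): no bracket -> illegal
(2,3): no bracket -> illegal
(2,6): flips 1 -> legal
(3,0): no bracket -> illegal
(3,5): flips 2 -> legal
(3,6): no bracket -> illegal
(4,0): flips 1 -> legal
(4,6): flips 3 -> legal
(5,0): flips 1 -> legal
(5,1): flips 1 -> legal
(5,2): no bracket -> illegal
(5,5): flips 2 -> legal
(5,6): no bracket -> illegal
(6,3): no bracket -> illegal
(6,4): flips 3 -> legal
(6,5): flips 2 -> legal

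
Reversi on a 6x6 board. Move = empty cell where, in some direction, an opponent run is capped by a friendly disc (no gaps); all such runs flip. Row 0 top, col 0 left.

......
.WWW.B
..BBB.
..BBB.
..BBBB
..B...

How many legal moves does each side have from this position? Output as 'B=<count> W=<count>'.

-- B to move --
(0,0): flips 1 -> legal
(0,1): flips 1 -> legal
(0,2): flips 2 -> legal
(0,3): flips 1 -> legal
(0,4): flips 1 -> legal
(1,0): no bracket -> illegal
(1,4): no bracket -> illegal
(2,0): no bracket -> illegal
(2,1): no bracket -> illegal
B mobility = 5
-- W to move --
(0,4): no bracket -> illegal
(0,5): no bracket -> illegal
(1,4): no bracket -> illegal
(2,1): no bracket -> illegal
(2,5): no bracket -> illegal
(3,1): flips 1 -> legal
(3,5): flips 1 -> legal
(4,1): no bracket -> illegal
(5,1): no bracket -> illegal
(5,3): flips 3 -> legal
(5,4): no bracket -> illegal
(5,5): flips 3 -> legal
W mobility = 4

Answer: B=5 W=4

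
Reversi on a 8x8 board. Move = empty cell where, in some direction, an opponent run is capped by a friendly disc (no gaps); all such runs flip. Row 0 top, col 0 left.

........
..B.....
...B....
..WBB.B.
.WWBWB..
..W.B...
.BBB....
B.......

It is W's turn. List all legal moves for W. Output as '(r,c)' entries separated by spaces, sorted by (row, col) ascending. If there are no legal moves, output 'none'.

Answer: (1,4) (2,2) (2,4) (2,5) (3,5) (4,6) (6,4) (6,5) (7,2) (7,4)

Derivation:
(0,1): no bracket -> illegal
(0,2): no bracket -> illegal
(0,3): no bracket -> illegal
(1,1): no bracket -> illegal
(1,3): no bracket -> illegal
(1,4): flips 1 -> legal
(2,1): no bracket -> illegal
(2,2): flips 1 -> legal
(2,4): flips 2 -> legal
(2,5): flips 2 -> legal
(2,6): no bracket -> illegal
(2,7): no bracket -> illegal
(3,5): flips 2 -> legal
(3,7): no bracket -> illegal
(4,6): flips 1 -> legal
(4,7): no bracket -> illegal
(5,0): no bracket -> illegal
(5,1): no bracket -> illegal
(5,3): no bracket -> illegal
(5,5): no bracket -> illegal
(5,6): no bracket -> illegal
(6,0): no bracket -> illegal
(6,4): flips 1 -> legal
(6,5): flips 2 -> legal
(7,1): no bracket -> illegal
(7,2): flips 1 -> legal
(7,3): no bracket -> illegal
(7,4): flips 1 -> legal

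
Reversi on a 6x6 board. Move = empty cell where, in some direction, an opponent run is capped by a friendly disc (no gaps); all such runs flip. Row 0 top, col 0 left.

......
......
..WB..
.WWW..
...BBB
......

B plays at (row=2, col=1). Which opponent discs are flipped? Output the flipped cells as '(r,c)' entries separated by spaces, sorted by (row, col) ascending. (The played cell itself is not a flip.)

Answer: (2,2) (3,2)

Derivation:
Dir NW: first cell '.' (not opp) -> no flip
Dir N: first cell '.' (not opp) -> no flip
Dir NE: first cell '.' (not opp) -> no flip
Dir W: first cell '.' (not opp) -> no flip
Dir E: opp run (2,2) capped by B -> flip
Dir SW: first cell '.' (not opp) -> no flip
Dir S: opp run (3,1), next='.' -> no flip
Dir SE: opp run (3,2) capped by B -> flip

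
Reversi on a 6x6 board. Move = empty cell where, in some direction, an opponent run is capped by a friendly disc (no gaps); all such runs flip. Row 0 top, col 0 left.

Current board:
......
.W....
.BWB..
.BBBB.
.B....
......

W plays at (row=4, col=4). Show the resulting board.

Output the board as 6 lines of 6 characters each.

Place W at (4,4); scan 8 dirs for brackets.
Dir NW: opp run (3,3) capped by W -> flip
Dir N: opp run (3,4), next='.' -> no flip
Dir NE: first cell '.' (not opp) -> no flip
Dir W: first cell '.' (not opp) -> no flip
Dir E: first cell '.' (not opp) -> no flip
Dir SW: first cell '.' (not opp) -> no flip
Dir S: first cell '.' (not opp) -> no flip
Dir SE: first cell '.' (not opp) -> no flip
All flips: (3,3)

Answer: ......
.W....
.BWB..
.BBWB.
.B..W.
......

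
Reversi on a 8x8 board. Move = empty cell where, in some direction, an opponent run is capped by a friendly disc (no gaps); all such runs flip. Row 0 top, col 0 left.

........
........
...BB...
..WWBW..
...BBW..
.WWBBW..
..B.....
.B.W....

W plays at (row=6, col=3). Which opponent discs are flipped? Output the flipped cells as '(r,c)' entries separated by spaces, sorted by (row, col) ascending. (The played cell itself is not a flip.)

Dir NW: first cell 'W' (not opp) -> no flip
Dir N: opp run (5,3) (4,3) capped by W -> flip
Dir NE: opp run (5,4) capped by W -> flip
Dir W: opp run (6,2), next='.' -> no flip
Dir E: first cell '.' (not opp) -> no flip
Dir SW: first cell '.' (not opp) -> no flip
Dir S: first cell 'W' (not opp) -> no flip
Dir SE: first cell '.' (not opp) -> no flip

Answer: (4,3) (5,3) (5,4)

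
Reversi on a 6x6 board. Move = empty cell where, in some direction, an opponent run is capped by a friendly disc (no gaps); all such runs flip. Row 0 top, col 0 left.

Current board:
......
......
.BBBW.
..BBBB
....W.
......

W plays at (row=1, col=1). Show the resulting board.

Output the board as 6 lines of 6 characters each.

Answer: ......
.W....
.BWBW.
..BWBB
....W.
......

Derivation:
Place W at (1,1); scan 8 dirs for brackets.
Dir NW: first cell '.' (not opp) -> no flip
Dir N: first cell '.' (not opp) -> no flip
Dir NE: first cell '.' (not opp) -> no flip
Dir W: first cell '.' (not opp) -> no flip
Dir E: first cell '.' (not opp) -> no flip
Dir SW: first cell '.' (not opp) -> no flip
Dir S: opp run (2,1), next='.' -> no flip
Dir SE: opp run (2,2) (3,3) capped by W -> flip
All flips: (2,2) (3,3)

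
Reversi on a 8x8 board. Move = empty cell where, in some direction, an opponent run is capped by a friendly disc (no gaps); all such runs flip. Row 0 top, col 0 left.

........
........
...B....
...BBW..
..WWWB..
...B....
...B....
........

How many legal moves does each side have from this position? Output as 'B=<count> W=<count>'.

Answer: B=9 W=10

Derivation:
-- B to move --
(2,4): no bracket -> illegal
(2,5): flips 1 -> legal
(2,6): flips 2 -> legal
(3,1): flips 1 -> legal
(3,2): no bracket -> illegal
(3,6): flips 1 -> legal
(4,1): flips 3 -> legal
(4,6): no bracket -> illegal
(5,1): flips 1 -> legal
(5,2): flips 1 -> legal
(5,4): flips 1 -> legal
(5,5): flips 1 -> legal
B mobility = 9
-- W to move --
(1,2): no bracket -> illegal
(1,3): flips 2 -> legal
(1,4): no bracket -> illegal
(2,2): flips 1 -> legal
(2,4): flips 2 -> legal
(2,5): flips 1 -> legal
(3,2): flips 2 -> legal
(3,6): no bracket -> illegal
(4,6): flips 1 -> legal
(5,2): no bracket -> illegal
(5,4): no bracket -> illegal
(5,5): flips 1 -> legal
(5,6): no bracket -> illegal
(6,2): flips 1 -> legal
(6,4): flips 1 -> legal
(7,2): no bracket -> illegal
(7,3): flips 2 -> legal
(7,4): no bracket -> illegal
W mobility = 10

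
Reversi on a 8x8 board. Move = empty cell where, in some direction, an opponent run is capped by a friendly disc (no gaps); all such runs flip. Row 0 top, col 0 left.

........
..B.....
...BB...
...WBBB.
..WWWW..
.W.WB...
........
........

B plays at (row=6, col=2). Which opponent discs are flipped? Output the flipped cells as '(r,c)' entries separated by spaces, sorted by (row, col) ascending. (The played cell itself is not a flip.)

Answer: (4,4) (5,3)

Derivation:
Dir NW: opp run (5,1), next='.' -> no flip
Dir N: first cell '.' (not opp) -> no flip
Dir NE: opp run (5,3) (4,4) capped by B -> flip
Dir W: first cell '.' (not opp) -> no flip
Dir E: first cell '.' (not opp) -> no flip
Dir SW: first cell '.' (not opp) -> no flip
Dir S: first cell '.' (not opp) -> no flip
Dir SE: first cell '.' (not opp) -> no flip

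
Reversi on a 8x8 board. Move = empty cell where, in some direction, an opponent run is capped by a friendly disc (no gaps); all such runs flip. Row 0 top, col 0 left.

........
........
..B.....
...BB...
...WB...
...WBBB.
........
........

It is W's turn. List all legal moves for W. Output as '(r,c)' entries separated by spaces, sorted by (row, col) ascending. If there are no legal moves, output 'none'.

Answer: (2,3) (2,5) (3,5) (4,5) (5,7) (6,5)

Derivation:
(1,1): no bracket -> illegal
(1,2): no bracket -> illegal
(1,3): no bracket -> illegal
(2,1): no bracket -> illegal
(2,3): flips 1 -> legal
(2,4): no bracket -> illegal
(2,5): flips 1 -> legal
(3,1): no bracket -> illegal
(3,2): no bracket -> illegal
(3,5): flips 1 -> legal
(4,2): no bracket -> illegal
(4,5): flips 1 -> legal
(4,6): no bracket -> illegal
(4,7): no bracket -> illegal
(5,7): flips 3 -> legal
(6,3): no bracket -> illegal
(6,4): no bracket -> illegal
(6,5): flips 1 -> legal
(6,6): no bracket -> illegal
(6,7): no bracket -> illegal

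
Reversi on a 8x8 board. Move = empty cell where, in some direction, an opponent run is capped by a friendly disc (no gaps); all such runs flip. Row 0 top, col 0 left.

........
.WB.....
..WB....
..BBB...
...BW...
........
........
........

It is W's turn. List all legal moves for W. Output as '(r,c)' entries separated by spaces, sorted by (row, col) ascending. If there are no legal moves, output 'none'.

Answer: (0,2) (1,3) (2,4) (4,2)

Derivation:
(0,1): no bracket -> illegal
(0,2): flips 1 -> legal
(0,3): no bracket -> illegal
(1,3): flips 1 -> legal
(1,4): no bracket -> illegal
(2,1): no bracket -> illegal
(2,4): flips 2 -> legal
(2,5): no bracket -> illegal
(3,1): no bracket -> illegal
(3,5): no bracket -> illegal
(4,1): no bracket -> illegal
(4,2): flips 2 -> legal
(4,5): no bracket -> illegal
(5,2): no bracket -> illegal
(5,3): no bracket -> illegal
(5,4): no bracket -> illegal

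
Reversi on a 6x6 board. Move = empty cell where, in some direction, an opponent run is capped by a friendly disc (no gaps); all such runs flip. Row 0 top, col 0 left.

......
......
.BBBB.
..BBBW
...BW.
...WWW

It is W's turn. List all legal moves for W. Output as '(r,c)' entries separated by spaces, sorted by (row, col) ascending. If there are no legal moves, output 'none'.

(1,0): flips 3 -> legal
(1,1): flips 2 -> legal
(1,2): no bracket -> illegal
(1,3): flips 4 -> legal
(1,4): flips 2 -> legal
(1,5): no bracket -> illegal
(2,0): no bracket -> illegal
(2,5): no bracket -> illegal
(3,0): no bracket -> illegal
(3,1): flips 3 -> legal
(4,1): no bracket -> illegal
(4,2): flips 1 -> legal
(4,5): no bracket -> illegal
(5,2): no bracket -> illegal

Answer: (1,0) (1,1) (1,3) (1,4) (3,1) (4,2)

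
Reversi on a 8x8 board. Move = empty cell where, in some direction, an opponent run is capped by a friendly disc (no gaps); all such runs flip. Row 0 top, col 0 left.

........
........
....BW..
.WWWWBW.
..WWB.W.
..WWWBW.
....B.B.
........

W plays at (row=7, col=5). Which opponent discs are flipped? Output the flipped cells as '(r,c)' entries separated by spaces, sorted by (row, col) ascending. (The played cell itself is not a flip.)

Dir NW: opp run (6,4) capped by W -> flip
Dir N: first cell '.' (not opp) -> no flip
Dir NE: opp run (6,6), next='.' -> no flip
Dir W: first cell '.' (not opp) -> no flip
Dir E: first cell '.' (not opp) -> no flip
Dir SW: edge -> no flip
Dir S: edge -> no flip
Dir SE: edge -> no flip

Answer: (6,4)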